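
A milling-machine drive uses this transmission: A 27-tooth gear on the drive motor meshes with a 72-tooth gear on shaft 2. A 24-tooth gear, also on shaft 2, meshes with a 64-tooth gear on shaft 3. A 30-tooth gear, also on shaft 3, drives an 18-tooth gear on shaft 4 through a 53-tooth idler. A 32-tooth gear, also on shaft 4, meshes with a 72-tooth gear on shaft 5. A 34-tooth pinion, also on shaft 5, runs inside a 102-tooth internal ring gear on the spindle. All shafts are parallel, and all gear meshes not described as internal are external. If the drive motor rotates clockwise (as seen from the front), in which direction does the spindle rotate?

anticlockwise

the drive motor → shaft 2: external mesh, 1 reversal → CCW.
shaft 2 → shaft 3: external mesh, 1 reversal → CW.
shaft 3 → shaft 4: driver → idler → driven is 2 external meshes, 2 reversals → CW.
shaft 4 → shaft 5: external mesh, 1 reversal → CCW.
shaft 5 → the spindle: internal mesh, same direction → CCW.
5 reversals in total — an odd number — so the spindle turns opposite to the drive motor.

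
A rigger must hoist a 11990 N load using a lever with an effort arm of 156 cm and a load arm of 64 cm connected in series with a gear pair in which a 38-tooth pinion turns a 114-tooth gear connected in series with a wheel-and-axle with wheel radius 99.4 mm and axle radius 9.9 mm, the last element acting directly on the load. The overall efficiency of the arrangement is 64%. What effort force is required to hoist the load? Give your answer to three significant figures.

255 N

Lever MA = effort arm / load arm = 156/64 = 2.4375.
Gear pair MA = 114/38 = 3.
Wheel-and-axle MA = R/r = 99.4/9.9 = 10.04.
Combined ideal MA = 2.4375 × 3 × 10.04 = 73.42.
Actual MA = 73.42 × 0.64 = 46.989.
Effort = load / actual MA = 11990 / 46.989 = 255.17 N.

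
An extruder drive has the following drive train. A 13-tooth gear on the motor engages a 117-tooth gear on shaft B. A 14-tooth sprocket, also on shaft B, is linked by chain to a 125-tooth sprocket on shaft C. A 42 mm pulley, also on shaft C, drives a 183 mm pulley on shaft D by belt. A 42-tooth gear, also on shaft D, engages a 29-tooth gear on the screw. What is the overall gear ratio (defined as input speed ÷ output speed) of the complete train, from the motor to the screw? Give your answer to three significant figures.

Each stage contributes driven/driver: gear mesh 117/13 = 9, chain 125/14 = 8.9286, belt 183/42 = 4.3571, gear mesh 29/42 = 0.69048.
Overall: 9 × 8.9286 × 4.3571 × 0.69048 = 241.75.

242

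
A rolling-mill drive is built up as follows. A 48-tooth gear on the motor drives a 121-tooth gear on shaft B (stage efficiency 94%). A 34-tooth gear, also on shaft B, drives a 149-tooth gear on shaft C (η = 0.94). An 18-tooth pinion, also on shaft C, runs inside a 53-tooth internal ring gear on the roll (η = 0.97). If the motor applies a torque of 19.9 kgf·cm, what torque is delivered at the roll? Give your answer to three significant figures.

555 kgf·cm

Gear mesh: ratio = 121/48 = 2.5208; torque at shaft B = 19.9 × 2.5208 × 0.94 = 47.155 kgf·cm.
Gear mesh: ratio = 149/34 = 4.3824; torque at shaft C = 47.155 × 4.3824 × 0.94 = 194.25 kgf·cm.
Internal gear: ratio = 53/18 = 2.9444; torque at the roll = 194.25 × 2.9444 × 0.97 = 554.8 kgf·cm.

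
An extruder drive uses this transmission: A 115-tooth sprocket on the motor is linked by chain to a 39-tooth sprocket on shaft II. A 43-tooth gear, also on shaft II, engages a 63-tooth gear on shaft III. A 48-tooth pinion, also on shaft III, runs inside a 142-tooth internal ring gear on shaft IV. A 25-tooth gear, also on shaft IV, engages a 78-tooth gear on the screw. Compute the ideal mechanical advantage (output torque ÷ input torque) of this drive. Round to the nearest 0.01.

4.59

Each stage contributes driven/driver: chain 39/115 = 0.33913, gear mesh 63/43 = 1.4651, internal gear 142/48 = 2.9583, gear mesh 78/25 = 3.12.
Overall: 0.33913 × 1.4651 × 2.9583 × 3.12 = 4.5861.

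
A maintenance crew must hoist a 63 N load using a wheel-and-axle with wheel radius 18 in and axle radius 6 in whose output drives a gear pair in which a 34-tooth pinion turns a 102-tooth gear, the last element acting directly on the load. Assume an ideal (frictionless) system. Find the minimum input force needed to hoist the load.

Wheel-and-axle MA = R/r = 18/6 = 3.
Gear pair MA = 102/34 = 3.
Combined ideal MA = 3 × 3 = 9.
Effort = load / MA = 63 / 9 = 7 N.

7 N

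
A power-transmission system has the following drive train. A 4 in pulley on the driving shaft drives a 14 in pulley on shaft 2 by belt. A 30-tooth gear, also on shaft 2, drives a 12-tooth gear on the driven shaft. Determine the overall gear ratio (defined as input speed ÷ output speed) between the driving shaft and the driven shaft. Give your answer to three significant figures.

1.40

Each stage contributes driven/driver: belt 14/4 = 3.5, gear mesh 12/30 = 0.4.
Overall: 3.5 × 0.4 = 1.4.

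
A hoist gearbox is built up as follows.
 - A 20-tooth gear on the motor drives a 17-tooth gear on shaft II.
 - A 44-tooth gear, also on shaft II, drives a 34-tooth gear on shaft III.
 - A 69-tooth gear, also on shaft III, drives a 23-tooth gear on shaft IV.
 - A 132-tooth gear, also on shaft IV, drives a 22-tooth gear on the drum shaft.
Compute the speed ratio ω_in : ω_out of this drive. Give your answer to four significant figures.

Each stage contributes driven/driver: gear mesh 17/20 = 0.85, gear mesh 34/44 = 0.77273, gear mesh 23/69 = 0.33333, gear mesh 22/132 = 0.16667.
Overall: 0.85 × 0.77273 × 0.33333 × 0.16667 = 0.03649.

0.03649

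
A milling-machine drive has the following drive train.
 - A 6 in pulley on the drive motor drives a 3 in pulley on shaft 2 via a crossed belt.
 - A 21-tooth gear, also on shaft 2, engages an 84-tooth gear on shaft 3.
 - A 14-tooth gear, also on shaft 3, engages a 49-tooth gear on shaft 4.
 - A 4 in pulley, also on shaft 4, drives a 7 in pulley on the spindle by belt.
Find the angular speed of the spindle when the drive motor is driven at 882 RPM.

Belt: ratio = 3/6 = 0.5, so shaft 2 turns at 882 / 0.5 = 1764 RPM.
Gear mesh: ratio = 84/21 = 4, so shaft 3 turns at 1764 / 4 = 441 RPM.
Gear mesh: ratio = 49/14 = 3.5, so shaft 4 turns at 441 / 3.5 = 126 RPM.
Belt: ratio = 7/4 = 1.75, so the spindle turns at 126 / 1.75 = 72 RPM.

72 RPM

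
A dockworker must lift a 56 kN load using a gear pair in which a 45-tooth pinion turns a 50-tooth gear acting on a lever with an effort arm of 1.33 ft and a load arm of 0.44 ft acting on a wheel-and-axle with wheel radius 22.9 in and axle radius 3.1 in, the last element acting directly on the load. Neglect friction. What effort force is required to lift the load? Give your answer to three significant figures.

2.26 kN

Gear pair MA = 50/45 = 1.1111.
Lever MA = effort arm / load arm = 1.33/0.44 = 3.0227.
Wheel-and-axle MA = R/r = 22.9/3.1 = 7.3871.
Combined ideal MA = 1.1111 × 3.0227 × 7.3871 = 24.81.
Effort = load / MA = 56 / 24.81 = 2.2571 kN.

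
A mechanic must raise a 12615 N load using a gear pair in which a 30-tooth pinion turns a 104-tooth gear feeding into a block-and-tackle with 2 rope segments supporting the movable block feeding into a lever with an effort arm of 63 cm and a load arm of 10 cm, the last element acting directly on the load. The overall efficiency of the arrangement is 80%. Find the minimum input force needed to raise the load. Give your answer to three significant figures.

Gear pair MA = 104/30 = 3.4667.
Block-and-tackle MA = number of supporting rope parts = 2.
Lever MA = effort arm / load arm = 63/10 = 6.3.
Combined ideal MA = 3.4667 × 2 × 6.3 = 43.68.
Actual MA = 43.68 × 0.80 = 34.944.
Effort = load / actual MA = 12615 / 34.944 = 361.01 N.

361 N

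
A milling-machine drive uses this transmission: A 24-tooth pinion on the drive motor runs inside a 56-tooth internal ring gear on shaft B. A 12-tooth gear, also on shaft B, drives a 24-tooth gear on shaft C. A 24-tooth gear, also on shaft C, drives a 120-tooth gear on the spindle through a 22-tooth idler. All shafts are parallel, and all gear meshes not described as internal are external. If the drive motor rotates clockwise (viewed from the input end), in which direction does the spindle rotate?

the drive motor → shaft B: internal mesh, same direction → CW.
shaft B → shaft C: external mesh, 1 reversal → CCW.
shaft C → the spindle: driver → idler → driven is 2 external meshes, 2 reversals → CCW.
3 reversals in total — an odd number — so the spindle turns opposite to the drive motor.

counterclockwise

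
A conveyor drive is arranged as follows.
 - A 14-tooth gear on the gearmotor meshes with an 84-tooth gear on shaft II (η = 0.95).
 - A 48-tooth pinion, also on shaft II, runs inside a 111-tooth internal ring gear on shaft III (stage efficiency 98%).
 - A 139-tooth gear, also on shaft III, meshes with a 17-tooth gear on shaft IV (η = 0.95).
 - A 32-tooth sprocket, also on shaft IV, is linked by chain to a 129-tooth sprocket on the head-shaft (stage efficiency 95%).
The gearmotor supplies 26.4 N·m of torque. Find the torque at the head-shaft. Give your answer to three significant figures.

Gear mesh: ratio = 84/14 = 6; torque at shaft II = 26.4 × 6 × 0.95 = 150.48 N·m.
Internal gear: ratio = 111/48 = 2.3125; torque at shaft III = 150.48 × 2.3125 × 0.98 = 341.03 N·m.
Gear mesh: ratio = 17/139 = 0.1223; torque at shaft IV = 341.03 × 0.1223 × 0.95 = 39.623 N·m.
Chain: ratio = 129/32 = 4.0312; torque at the head-shaft = 39.623 × 4.0312 × 0.95 = 151.74 N·m.

152 N·m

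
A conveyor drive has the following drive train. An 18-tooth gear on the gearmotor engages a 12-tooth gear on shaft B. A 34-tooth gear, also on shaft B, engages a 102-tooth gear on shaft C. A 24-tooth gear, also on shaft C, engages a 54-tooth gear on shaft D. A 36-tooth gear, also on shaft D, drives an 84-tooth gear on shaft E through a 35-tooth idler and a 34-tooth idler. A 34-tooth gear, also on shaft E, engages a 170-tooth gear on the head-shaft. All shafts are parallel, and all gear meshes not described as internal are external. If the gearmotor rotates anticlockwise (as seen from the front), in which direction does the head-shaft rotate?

clockwise

the gearmotor → shaft B: external mesh, 1 reversal → CW.
shaft B → shaft C: external mesh, 1 reversal → CCW.
shaft C → shaft D: external mesh, 1 reversal → CW.
shaft D → shaft E: driver → idler → idler → driven is 3 external meshes, 3 reversals → CCW.
shaft E → the head-shaft: external mesh, 1 reversal → CW.
7 reversals in total — an odd number — so the head-shaft turns opposite to the gearmotor.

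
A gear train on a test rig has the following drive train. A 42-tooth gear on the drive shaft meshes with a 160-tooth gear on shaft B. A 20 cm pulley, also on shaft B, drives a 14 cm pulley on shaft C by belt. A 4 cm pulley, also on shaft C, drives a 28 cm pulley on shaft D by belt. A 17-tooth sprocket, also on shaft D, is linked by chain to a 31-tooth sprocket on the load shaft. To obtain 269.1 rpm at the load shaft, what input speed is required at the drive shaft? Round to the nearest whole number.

Overall ratio R = 3.8095 × 0.7 × 7 × 1.8235 = 34.039.
Required input speed = output speed × R = 269.1 × 34.039 = 9160 rpm.

9160 rpm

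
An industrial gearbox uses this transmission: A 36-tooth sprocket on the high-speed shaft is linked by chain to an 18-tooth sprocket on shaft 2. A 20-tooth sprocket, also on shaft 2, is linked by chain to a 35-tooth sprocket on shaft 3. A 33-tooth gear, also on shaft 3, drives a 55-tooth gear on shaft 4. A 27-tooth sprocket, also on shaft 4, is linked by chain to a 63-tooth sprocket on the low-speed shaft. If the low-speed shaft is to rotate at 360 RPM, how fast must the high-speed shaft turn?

Overall ratio R = 0.5 × 1.75 × 1.6667 × 2.3333 = 3.4028.
Required input speed = output speed × R = 360 × 3.4028 = 1225 RPM.

1225 RPM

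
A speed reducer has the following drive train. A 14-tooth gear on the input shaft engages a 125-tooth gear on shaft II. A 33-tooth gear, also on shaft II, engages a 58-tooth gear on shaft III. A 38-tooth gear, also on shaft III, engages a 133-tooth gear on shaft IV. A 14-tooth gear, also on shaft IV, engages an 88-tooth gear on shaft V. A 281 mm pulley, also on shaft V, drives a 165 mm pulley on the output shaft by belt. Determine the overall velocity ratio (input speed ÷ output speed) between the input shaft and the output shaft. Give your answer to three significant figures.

Each stage contributes driven/driver: gear mesh 125/14 = 8.9286, gear mesh 58/33 = 1.7576, gear mesh 133/38 = 3.5, gear mesh 88/14 = 6.2857, belt 165/281 = 0.58719.
Overall: 8.9286 × 1.7576 × 3.5 × 6.2857 × 0.58719 = 202.72.

203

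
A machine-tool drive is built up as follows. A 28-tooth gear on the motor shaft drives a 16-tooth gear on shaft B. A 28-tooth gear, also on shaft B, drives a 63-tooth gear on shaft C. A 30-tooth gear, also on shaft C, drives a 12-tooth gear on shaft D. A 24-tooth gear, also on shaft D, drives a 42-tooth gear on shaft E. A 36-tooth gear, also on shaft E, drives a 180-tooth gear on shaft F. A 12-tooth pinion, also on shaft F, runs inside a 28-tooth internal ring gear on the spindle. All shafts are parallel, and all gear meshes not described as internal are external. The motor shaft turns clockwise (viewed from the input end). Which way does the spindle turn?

anticlockwise

the motor shaft → shaft B: external mesh, 1 reversal → CCW.
shaft B → shaft C: external mesh, 1 reversal → CW.
shaft C → shaft D: external mesh, 1 reversal → CCW.
shaft D → shaft E: external mesh, 1 reversal → CW.
shaft E → shaft F: external mesh, 1 reversal → CCW.
shaft F → the spindle: internal mesh, same direction → CCW.
5 reversals in total — an odd number — so the spindle turns opposite to the motor shaft.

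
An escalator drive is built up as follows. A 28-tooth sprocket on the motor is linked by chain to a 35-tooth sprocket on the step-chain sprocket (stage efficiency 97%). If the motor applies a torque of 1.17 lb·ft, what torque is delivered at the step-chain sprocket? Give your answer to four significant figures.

1.419 lb·ft

After the chain (35/28): 1.17 × 1.25 × 0.97 = 1.4186 lb·ft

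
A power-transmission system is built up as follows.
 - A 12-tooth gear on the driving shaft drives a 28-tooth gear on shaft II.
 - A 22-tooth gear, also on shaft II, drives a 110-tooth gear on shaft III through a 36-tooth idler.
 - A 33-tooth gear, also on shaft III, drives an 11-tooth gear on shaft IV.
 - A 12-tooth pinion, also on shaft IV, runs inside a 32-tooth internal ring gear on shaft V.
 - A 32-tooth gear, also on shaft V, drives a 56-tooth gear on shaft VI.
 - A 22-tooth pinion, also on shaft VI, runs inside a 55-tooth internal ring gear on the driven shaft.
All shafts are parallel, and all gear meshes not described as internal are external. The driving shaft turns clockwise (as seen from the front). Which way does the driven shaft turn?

the driving shaft → shaft II: external mesh, 1 reversal → CCW.
shaft II → shaft III: driver → idler → driven is 2 external meshes, 2 reversals → CCW.
shaft III → shaft IV: external mesh, 1 reversal → CW.
shaft IV → shaft V: internal mesh, same direction → CW.
shaft V → shaft VI: external mesh, 1 reversal → CCW.
shaft VI → the driven shaft: internal mesh, same direction → CCW.
5 reversals in total — an odd number — so the driven shaft turns opposite to the driving shaft.

anticlockwise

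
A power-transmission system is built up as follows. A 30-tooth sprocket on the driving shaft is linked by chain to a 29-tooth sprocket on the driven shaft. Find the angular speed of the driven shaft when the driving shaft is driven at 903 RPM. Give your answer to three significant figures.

934 RPM

chain 29/30 = 0.96667 → 903/0.96667 = 934.14 RPM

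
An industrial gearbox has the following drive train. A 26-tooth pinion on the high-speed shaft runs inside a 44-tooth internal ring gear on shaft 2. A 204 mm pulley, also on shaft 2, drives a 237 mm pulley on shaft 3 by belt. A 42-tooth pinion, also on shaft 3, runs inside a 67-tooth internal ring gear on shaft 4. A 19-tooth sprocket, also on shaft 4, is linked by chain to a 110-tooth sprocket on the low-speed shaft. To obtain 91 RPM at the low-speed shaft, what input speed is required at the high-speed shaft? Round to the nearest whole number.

1652 RPM

Overall ratio R = 1.6923 × 1.1618 × 1.5952 × 5.7895 = 18.158.
Required input speed = output speed × R = 91 × 18.158 = 1652.4 RPM.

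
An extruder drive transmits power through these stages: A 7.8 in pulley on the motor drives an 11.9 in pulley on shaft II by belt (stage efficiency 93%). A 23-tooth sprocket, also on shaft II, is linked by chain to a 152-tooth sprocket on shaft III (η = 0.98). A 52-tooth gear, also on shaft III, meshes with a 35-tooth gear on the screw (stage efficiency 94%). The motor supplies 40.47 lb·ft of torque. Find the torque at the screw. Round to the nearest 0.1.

235.3 lb·ft

After the belt (11.9/7.8): 40.47 × 1.5256 × 0.93 = 57.421 lb·ft
After the chain (152/23): 57.421 × 6.6087 × 0.98 = 371.89 lb·ft
After the gear mesh (35/52): 371.89 × 0.67308 × 0.94 = 235.29 lb·ft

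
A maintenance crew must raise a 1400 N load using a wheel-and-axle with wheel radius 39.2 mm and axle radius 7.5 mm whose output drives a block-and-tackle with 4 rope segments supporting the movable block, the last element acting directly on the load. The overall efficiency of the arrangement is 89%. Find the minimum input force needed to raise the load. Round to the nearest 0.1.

75.2 N

Wheel-and-axle MA = R/r = 39.2/7.5 = 5.2267.
Block-and-tackle MA = number of supporting rope parts = 4.
Combined ideal MA = 5.2267 × 4 = 20.907.
Actual MA = 20.907 × 0.89 = 18.607.
Effort = load / actual MA = 1400 / 18.607 = 75.241 N.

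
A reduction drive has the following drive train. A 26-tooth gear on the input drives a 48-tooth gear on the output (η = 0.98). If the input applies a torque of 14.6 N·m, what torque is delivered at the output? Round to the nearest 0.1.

26.4 N·m

Gear mesh: ratio = 48/26 = 1.8462; torque at the output = 14.6 × 1.8462 × 0.98 = 26.415 N·m.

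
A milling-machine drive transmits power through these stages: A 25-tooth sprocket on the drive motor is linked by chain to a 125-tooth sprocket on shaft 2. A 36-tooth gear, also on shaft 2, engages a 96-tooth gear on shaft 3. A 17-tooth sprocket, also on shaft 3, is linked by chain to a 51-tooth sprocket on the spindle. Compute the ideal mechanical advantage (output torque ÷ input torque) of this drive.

Each stage contributes driven/driver: chain 125/25 = 5, gear mesh 96/36 = 2.6667, chain 51/17 = 3.
Overall: 5 × 2.6667 × 3 = 40.

40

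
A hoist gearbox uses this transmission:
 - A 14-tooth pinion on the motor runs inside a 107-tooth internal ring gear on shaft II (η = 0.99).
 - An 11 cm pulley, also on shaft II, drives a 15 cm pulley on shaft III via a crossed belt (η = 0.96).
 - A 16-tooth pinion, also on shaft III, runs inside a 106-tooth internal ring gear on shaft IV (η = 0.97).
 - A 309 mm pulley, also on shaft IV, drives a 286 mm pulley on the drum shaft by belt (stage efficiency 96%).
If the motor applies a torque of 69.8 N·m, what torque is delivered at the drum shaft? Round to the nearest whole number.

3948 N·m

internal gear 107/14 = 7.6429 → τ = 69.8·7.6429·0.99 = 528.14 N·m
belt 15/11 = 1.3636 → τ = 528.14·1.3636·0.96 = 691.38 N·m
internal gear 106/16 = 6.625 → τ = 691.38·6.625·0.97 = 4443 N·m
belt 286/309 = 0.92557 → τ = 4443·0.92557·0.96 = 3947.8 N·m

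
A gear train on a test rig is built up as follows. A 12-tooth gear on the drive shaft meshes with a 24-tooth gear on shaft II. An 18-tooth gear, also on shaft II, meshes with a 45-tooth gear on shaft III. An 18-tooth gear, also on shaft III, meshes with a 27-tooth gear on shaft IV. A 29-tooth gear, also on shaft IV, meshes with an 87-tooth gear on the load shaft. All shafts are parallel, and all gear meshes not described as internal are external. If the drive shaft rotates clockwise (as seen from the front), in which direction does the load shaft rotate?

the drive shaft → shaft II: external mesh, 1 reversal → CCW.
shaft II → shaft III: external mesh, 1 reversal → CW.
shaft III → shaft IV: external mesh, 1 reversal → CCW.
shaft IV → the load shaft: external mesh, 1 reversal → CW.
4 reversals in total — an even number — so the load shaft turns the same way as the drive shaft.

clockwise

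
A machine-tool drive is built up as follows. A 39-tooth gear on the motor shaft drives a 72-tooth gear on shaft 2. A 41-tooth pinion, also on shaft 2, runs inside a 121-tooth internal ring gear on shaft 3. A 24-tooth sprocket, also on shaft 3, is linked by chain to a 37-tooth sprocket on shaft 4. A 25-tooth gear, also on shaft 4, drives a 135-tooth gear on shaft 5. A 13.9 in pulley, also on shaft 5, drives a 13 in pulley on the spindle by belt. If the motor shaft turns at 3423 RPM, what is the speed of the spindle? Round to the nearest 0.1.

the motor shaft → shaft 2 (gear mesh, 72/39): 3423 ÷ 1.8462 = 1854.1 RPM
shaft 2 → shaft 3 (internal gear, 121/41): 1854.1 ÷ 2.9512 = 628.26 RPM
shaft 3 → shaft 4 (chain, 37/24): 628.26 ÷ 1.5417 = 407.52 RPM
shaft 4 → shaft 5 (gear mesh, 135/25): 407.52 ÷ 5.4 = 75.466 RPM
shaft 5 → the spindle (belt, 13/13.9): 75.466 ÷ 0.93525 = 80.691 RPM

80.7 RPM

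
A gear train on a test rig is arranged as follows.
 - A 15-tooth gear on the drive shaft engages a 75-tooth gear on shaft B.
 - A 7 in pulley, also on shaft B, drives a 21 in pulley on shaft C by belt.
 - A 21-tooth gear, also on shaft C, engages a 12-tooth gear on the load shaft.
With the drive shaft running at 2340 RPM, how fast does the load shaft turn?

273 RPM

the drive shaft → shaft B (gear mesh, 75/15): 2340 ÷ 5 = 468 RPM
shaft B → shaft C (belt, 21/7): 468 ÷ 3 = 156 RPM
shaft C → the load shaft (gear mesh, 12/21): 156 ÷ 0.57143 = 273 RPM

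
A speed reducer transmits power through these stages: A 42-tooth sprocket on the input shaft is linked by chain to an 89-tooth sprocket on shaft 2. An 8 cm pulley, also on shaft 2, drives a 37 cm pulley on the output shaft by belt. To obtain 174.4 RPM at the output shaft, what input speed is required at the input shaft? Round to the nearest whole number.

1709 RPM

Overall ratio R = 2.119 × 4.625 = 9.8006.
Required input speed = output speed × R = 174.4 × 9.8006 = 1709.2 RPM.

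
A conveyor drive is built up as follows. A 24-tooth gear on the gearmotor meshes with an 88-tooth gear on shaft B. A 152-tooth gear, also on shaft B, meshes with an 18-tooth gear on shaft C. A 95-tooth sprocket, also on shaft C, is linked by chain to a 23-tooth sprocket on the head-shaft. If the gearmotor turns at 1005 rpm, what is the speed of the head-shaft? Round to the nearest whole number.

Gear mesh: ratio = 88/24 = 3.6667, so shaft B turns at 1005 / 3.6667 = 274.09 rpm.
Gear mesh: ratio = 18/152 = 0.11842, so shaft C turns at 274.09 / 0.11842 = 2314.5 rpm.
Chain: ratio = 23/95 = 0.24211, so the head-shaft turns at 2314.5 / 0.24211 = 9560.1 rpm.

9560 rpm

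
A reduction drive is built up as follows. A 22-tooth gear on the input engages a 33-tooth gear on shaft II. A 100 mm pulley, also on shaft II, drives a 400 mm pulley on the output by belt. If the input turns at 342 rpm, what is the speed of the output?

57 rpm

gear mesh 33/22 = 1.5 → 342/1.5 = 228 rpm
belt 400/100 = 4 → 228/4 = 57 rpm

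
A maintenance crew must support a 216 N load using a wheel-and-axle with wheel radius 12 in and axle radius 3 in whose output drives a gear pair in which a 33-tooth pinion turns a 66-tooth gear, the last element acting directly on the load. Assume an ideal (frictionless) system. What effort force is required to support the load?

Wheel-and-axle MA = R/r = 12/3 = 4.
Gear pair MA = 66/33 = 2.
Combined ideal MA = 4 × 2 = 8.
Effort = load / MA = 216 / 8 = 27 N.

27 N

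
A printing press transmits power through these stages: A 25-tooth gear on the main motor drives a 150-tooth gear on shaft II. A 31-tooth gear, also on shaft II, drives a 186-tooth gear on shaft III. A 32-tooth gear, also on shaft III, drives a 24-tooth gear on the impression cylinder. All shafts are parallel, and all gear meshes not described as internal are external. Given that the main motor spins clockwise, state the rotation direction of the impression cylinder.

the main motor → shaft II: external mesh, 1 reversal → CCW.
shaft II → shaft III: external mesh, 1 reversal → CW.
shaft III → the impression cylinder: external mesh, 1 reversal → CCW.
3 reversals in total — an odd number — so the impression cylinder turns opposite to the main motor.

counterclockwise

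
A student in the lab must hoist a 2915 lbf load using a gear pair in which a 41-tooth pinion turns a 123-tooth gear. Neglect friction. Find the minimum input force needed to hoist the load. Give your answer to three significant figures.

972 lbf

Gear pair MA = 123/41 = 3.
Effort = load / MA = 2915 / 3 = 971.67 lbf.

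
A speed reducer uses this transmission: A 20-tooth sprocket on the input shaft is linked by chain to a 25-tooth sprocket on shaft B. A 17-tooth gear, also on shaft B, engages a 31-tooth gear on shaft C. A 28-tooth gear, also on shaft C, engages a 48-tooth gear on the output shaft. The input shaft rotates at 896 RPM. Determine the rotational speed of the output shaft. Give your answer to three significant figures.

chain 25/20 = 1.25 → 896/1.25 = 716.8 RPM
gear mesh 31/17 = 1.8235 → 716.8/1.8235 = 393.08 RPM
gear mesh 48/28 = 1.7143 → 393.08/1.7143 = 229.3 RPM

229 RPM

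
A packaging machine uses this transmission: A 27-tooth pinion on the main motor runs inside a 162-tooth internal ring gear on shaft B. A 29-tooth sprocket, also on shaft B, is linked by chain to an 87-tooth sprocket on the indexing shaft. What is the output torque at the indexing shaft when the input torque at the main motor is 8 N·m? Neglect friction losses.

After the internal gear (162/27): 8 × 6 = 48 N·m
After the chain (87/29): 48 × 3 = 144 N·m

144 N·m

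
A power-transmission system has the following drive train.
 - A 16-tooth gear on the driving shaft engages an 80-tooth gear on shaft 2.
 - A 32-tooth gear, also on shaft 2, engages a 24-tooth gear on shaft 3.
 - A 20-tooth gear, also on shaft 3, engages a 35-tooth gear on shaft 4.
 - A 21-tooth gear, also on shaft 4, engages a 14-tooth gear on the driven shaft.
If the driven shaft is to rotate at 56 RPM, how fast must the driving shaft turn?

245 RPM

Overall ratio R = 5 × 0.75 × 1.75 × 0.66667 = 4.375.
Required input speed = output speed × R = 56 × 4.375 = 245 RPM.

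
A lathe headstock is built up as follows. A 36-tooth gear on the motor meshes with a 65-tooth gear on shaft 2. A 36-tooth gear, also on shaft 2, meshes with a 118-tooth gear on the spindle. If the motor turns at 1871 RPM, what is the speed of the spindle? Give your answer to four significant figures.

the motor → shaft 2 (gear mesh, 65/36): 1871 ÷ 1.8056 = 1036.2 RPM
shaft 2 → the spindle (gear mesh, 118/36): 1036.2 ÷ 3.2778 = 316.14 RPM

316.1 RPM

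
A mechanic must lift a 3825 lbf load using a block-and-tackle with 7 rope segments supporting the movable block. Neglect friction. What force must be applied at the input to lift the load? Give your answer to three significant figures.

546 lbf

Block-and-tackle MA = number of supporting rope parts = 7.
Effort = load / MA = 3825 / 7 = 546.43 lbf.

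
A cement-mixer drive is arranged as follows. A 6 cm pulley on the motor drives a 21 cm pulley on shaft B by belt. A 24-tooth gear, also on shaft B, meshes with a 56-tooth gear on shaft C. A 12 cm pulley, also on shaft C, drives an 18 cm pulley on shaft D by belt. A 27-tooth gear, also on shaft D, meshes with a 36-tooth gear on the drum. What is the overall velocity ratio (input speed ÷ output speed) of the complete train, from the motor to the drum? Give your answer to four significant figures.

16.33

Each stage contributes driven/driver: belt 21/6 = 3.5, gear mesh 56/24 = 2.3333, belt 18/12 = 1.5, gear mesh 36/27 = 1.3333.
Overall: 3.5 × 2.3333 × 1.5 × 1.3333 = 16.333.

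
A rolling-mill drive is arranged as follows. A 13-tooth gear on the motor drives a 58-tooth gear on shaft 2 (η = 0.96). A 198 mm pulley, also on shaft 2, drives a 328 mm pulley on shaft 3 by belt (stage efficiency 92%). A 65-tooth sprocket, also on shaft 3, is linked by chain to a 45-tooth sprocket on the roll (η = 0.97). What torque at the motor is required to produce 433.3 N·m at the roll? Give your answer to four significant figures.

Overall ratio R = 4.4615 × 1.6566 × 0.69231 = 5.1167; overall efficiency η = 0.96 × 0.92 × 0.97 = 0.8567.
Input torque = output torque / (R × η) = 433.3 / (5.1167 × 0.8567) = 98.847 N·m.

98.85 N·m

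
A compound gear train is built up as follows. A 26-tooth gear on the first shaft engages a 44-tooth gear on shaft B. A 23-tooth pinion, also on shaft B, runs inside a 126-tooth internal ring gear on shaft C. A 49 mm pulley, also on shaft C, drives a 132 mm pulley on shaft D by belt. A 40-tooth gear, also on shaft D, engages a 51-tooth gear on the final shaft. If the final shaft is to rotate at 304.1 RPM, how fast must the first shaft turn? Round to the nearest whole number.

9683 RPM

Overall ratio R = 1.6923 × 5.4783 × 2.6939 × 1.275 = 31.843.
Required input speed = output speed × R = 304.1 × 31.843 = 9683.4 RPM.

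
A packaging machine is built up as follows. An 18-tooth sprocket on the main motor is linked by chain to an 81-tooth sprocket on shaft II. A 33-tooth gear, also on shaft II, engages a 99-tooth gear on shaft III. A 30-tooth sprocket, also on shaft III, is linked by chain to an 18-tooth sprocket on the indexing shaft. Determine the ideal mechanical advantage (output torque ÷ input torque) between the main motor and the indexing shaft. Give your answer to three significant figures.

8.10

Each stage contributes driven/driver: chain 81/18 = 4.5, gear mesh 99/33 = 3, chain 18/30 = 0.6.
Overall: 4.5 × 3 × 0.6 = 8.1.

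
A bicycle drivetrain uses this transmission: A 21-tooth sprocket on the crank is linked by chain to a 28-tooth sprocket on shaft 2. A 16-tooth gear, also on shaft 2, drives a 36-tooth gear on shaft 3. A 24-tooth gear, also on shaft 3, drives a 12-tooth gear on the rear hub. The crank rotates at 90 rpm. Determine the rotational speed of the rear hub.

the crank → shaft 2 (chain, 28/21): 90 ÷ 1.3333 = 67.5 rpm
shaft 2 → shaft 3 (gear mesh, 36/16): 67.5 ÷ 2.25 = 30 rpm
shaft 3 → the rear hub (gear mesh, 12/24): 30 ÷ 0.5 = 60 rpm

60 rpm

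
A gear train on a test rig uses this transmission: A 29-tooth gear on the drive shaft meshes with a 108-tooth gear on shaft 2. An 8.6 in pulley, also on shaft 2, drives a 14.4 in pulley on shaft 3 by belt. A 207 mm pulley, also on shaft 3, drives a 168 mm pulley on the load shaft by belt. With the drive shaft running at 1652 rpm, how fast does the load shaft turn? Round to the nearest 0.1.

326.4 rpm

the drive shaft → shaft 2 (gear mesh, 108/29): 1652 ÷ 3.7241 = 443.59 rpm
shaft 2 → shaft 3 (belt, 14.4/8.6): 443.59 ÷ 1.6744 = 264.92 rpm
shaft 3 → the load shaft (belt, 168/207): 264.92 ÷ 0.81159 = 326.42 rpm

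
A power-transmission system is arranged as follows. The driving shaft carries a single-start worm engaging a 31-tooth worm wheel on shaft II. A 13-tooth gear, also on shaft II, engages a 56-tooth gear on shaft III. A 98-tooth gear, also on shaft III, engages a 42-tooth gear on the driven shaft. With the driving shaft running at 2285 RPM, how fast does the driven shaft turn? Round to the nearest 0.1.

worm 31/1 = 31 → 2285/31 = 73.71 RPM
gear mesh 56/13 = 4.3077 → 73.71/4.3077 = 17.111 RPM
gear mesh 42/98 = 0.42857 → 17.111/0.42857 = 39.926 RPM

39.9 RPM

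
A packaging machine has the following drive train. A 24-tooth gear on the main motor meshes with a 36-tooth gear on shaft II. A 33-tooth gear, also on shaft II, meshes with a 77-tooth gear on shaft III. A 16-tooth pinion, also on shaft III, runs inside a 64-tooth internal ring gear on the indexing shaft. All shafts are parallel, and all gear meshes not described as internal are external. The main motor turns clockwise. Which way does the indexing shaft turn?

the main motor → shaft II: external mesh, 1 reversal → CCW.
shaft II → shaft III: external mesh, 1 reversal → CW.
shaft III → the indexing shaft: internal mesh, same direction → CW.
2 reversals in total — an even number — so the indexing shaft turns the same way as the main motor.

clockwise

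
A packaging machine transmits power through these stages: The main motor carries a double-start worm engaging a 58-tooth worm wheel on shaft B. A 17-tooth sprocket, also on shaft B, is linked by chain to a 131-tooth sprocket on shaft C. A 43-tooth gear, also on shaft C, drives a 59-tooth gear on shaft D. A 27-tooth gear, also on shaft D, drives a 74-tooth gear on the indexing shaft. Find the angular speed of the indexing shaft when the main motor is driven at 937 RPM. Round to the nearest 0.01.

the main motor → shaft B (worm, 58/2): 937 ÷ 29 = 32.31 RPM
shaft B → shaft C (chain, 131/17): 32.31 ÷ 7.7059 = 4.1929 RPM
shaft C → shaft D (gear mesh, 59/43): 4.1929 ÷ 1.3721 = 3.0559 RPM
shaft D → the indexing shaft (gear mesh, 74/27): 3.0559 ÷ 2.7407 = 1.115 RPM

1.11 RPM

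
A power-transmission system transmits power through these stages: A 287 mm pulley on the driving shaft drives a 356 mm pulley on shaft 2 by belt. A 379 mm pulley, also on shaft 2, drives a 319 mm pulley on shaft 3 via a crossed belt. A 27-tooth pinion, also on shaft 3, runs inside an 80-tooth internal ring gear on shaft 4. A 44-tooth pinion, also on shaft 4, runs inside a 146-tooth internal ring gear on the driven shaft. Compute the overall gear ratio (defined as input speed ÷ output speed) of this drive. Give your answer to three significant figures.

10.3

Each stage contributes driven/driver: belt 356/287 = 1.2404, belt 319/379 = 0.84169, internal gear 80/27 = 2.963, internal gear 146/44 = 3.3182.
Overall: 1.2404 × 0.84169 × 2.963 × 3.3182 = 10.265.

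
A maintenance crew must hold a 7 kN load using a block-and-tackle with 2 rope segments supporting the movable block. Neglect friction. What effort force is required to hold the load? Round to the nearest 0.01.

Block-and-tackle MA = number of supporting rope parts = 2.
Effort = load / MA = 7 / 2 = 3.5 kN.

3.50 kN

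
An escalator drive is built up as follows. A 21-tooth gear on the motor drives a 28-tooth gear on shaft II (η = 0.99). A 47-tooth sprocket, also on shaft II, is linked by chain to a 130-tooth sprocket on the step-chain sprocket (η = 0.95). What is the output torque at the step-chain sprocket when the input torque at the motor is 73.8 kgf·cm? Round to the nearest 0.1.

256.0 kgf·cm

Gear mesh: ratio = 28/21 = 1.3333; torque at shaft II = 73.8 × 1.3333 × 0.99 = 97.416 kgf·cm.
Chain: ratio = 130/47 = 2.766; torque at the step-chain sprocket = 97.416 × 2.766 × 0.95 = 255.98 kgf·cm.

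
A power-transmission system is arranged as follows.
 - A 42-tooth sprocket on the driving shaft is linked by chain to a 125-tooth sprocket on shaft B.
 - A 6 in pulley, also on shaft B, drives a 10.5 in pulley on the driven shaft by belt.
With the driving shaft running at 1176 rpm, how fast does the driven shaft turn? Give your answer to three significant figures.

226 rpm

the driving shaft → shaft B (chain, 125/42): 1176 ÷ 2.9762 = 395.14 rpm
shaft B → the driven shaft (belt, 10.5/6): 395.14 ÷ 1.75 = 225.79 rpm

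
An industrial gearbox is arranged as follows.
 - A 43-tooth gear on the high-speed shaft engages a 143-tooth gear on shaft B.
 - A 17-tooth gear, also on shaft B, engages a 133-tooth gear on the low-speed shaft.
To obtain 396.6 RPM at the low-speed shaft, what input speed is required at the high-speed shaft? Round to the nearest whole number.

10319 RPM

Overall ratio R = 3.3256 × 7.8235 = 26.018.
Required input speed = output speed × R = 396.6 × 26.018 = 10319 RPM.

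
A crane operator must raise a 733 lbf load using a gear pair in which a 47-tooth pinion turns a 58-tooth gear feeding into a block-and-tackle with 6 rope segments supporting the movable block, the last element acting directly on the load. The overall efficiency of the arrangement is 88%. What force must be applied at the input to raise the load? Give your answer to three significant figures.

112 lbf

Gear pair MA = 58/47 = 1.234.
Block-and-tackle MA = number of supporting rope parts = 6.
Combined ideal MA = 1.234 × 6 = 7.4043.
Actual MA = 7.4043 × 0.88 = 6.5157.
Effort = load / actual MA = 733 / 6.5157 = 112.5 lbf.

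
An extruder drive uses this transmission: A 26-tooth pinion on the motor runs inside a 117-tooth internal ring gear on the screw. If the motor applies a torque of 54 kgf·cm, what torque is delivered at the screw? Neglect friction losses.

243 kgf·cm

After the internal gear (117/26): 54 × 4.5 = 243 kgf·cm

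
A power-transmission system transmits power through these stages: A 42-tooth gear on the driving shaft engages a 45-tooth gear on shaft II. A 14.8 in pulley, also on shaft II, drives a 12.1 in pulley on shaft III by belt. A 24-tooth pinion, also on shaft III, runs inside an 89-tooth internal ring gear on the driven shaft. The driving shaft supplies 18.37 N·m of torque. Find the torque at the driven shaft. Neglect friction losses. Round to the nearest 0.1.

59.7 N·m

After the gear mesh (45/42): 18.37 × 1.0714 = 19.682 N·m
After the belt (12.1/14.8): 19.682 × 0.81757 = 16.091 N·m
After the internal gear (89/24): 16.091 × 3.7083 = 59.673 N·m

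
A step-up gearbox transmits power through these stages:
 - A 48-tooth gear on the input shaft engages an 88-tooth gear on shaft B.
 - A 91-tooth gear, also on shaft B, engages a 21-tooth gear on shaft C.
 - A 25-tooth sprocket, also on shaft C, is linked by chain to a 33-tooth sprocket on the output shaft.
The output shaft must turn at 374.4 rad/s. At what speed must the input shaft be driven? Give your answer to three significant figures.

209 rad/s

Overall ratio R = 1.8333 × 0.23077 × 1.32 = 0.55846.
Required input speed = output speed × R = 374.4 × 0.55846 = 209.09 rad/s.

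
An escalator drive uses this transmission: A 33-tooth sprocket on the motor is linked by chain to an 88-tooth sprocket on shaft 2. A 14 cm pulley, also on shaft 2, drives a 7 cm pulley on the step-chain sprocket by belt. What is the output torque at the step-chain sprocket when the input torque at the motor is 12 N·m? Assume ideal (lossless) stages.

Chain: ratio = 88/33 = 2.6667; torque at shaft 2 = 12 × 2.6667 = 32 N·m.
Belt: ratio = 7/14 = 0.5; torque at the step-chain sprocket = 32 × 0.5 = 16 N·m.

16 N·m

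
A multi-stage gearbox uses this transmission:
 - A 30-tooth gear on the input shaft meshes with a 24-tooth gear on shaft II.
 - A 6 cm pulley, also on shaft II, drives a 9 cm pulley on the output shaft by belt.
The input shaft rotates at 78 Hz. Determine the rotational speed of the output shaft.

65 Hz

gear mesh 24/30 = 0.8 → 78/0.8 = 97.5 Hz
belt 9/6 = 1.5 → 97.5/1.5 = 65 Hz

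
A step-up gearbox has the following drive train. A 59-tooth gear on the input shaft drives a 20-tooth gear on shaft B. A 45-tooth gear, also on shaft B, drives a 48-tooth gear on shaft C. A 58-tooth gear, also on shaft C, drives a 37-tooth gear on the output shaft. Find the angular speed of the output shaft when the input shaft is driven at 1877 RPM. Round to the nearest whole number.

8137 RPM

gear mesh 20/59 = 0.33898 → 1877/0.33898 = 5537.2 RPM
gear mesh 48/45 = 1.0667 → 5537.2/1.0667 = 5191.1 RPM
gear mesh 37/58 = 0.63793 → 5191.1/0.63793 = 8137.4 RPM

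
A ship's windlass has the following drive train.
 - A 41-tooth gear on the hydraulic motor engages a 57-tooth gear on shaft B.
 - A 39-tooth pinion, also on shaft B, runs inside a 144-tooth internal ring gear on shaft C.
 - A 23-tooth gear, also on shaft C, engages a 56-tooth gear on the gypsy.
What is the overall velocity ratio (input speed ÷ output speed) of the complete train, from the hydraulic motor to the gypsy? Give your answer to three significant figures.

12.5

Each stage contributes driven/driver: gear mesh 57/41 = 1.3902, internal gear 144/39 = 3.6923, gear mesh 56/23 = 2.4348.
Overall: 1.3902 × 3.6923 × 2.4348 = 12.498.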